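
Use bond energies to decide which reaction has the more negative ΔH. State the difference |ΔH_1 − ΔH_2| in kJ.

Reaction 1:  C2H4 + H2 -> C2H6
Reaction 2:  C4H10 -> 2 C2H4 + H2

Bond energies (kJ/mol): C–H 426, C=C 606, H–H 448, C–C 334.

Reaction 1, by 326 kJ

Reaction 1:
  Bonds broken (reactants):
    C–H: 4 × 426 = 1704
    C=C: 1 × 606 = 606
    H–H: 1 × 448 = 448
    Σ(broken) = 2758 kJ
  Bonds formed (products):
    C–C: 1 × 334 = 334
    C–H: 6 × 426 = 2556
    Σ(formed) = 2890 kJ
  ΔH_1 = 2758 − 2890 = −132 kJ
Reaction 2:
  Bonds broken (reactants):
    C–C: 3 × 334 = 1002
    C–H: 10 × 426 = 4260
    Σ(broken) = 5262 kJ
  Bonds formed (products):
    C–H: 8 × 426 = 3408
    C=C: 2 × 606 = 1212
    H–H: 1 × 448 = 448
    Σ(formed) = 5068 kJ
  ΔH_2 = 5262 − 5068 = +194 kJ
ΔH_1 − ΔH_2 = −326 kJ, so reaction 1 has the more negative ΔH; |ΔH_1 − ΔH_2| = 326 kJ.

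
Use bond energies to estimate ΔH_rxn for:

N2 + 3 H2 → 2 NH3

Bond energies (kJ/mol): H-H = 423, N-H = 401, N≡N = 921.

Bonds broken (reactants):
  H-H: 3 × 423 = 1269
  N≡N: 1 × 921 = 921
  Σ(broken) = 2190 kJ
Bonds formed (products):
  N-H: 6 × 401 = 2406
  Σ(formed) = 2406 kJ
ΔH = Σ(broken) − Σ(formed) = 2190 − 2406 = −216 kJ

ΔH ≈ −216 kJ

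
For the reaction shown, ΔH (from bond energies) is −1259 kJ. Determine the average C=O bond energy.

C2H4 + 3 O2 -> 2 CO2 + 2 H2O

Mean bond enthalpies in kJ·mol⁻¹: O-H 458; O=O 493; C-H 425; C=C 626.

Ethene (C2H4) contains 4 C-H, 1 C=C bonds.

Let D be the C=O bond energy.
Σ(broken) = 4×425 + 1×626 + 3×493 = 3805
Σ(formed) = 4×D + 4×458 = 1832 + 4D
ΔH = Σ(broken) − Σ(formed) = (3805) − (1832 + 4D) = +1973 − 4D
Setting this equal to −1259 kJ gives 4D = 3232, so D = 808 kJ/mol.

D(C=O) ≈ 808 kJ/mol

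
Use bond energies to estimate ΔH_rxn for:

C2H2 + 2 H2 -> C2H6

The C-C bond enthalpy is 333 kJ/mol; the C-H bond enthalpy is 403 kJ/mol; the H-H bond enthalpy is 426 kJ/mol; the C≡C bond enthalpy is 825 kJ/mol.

ΔH ≈ −268 kJ

Bonds broken (reactants):
  C≡C: 1 × 825 = 825
  C-H: 2 × 403 = 806
  H-H: 2 × 426 = 852
  Σ(broken) = 2483 kJ
Bonds formed (products):
  C-C: 1 × 333 = 333
  C-H: 6 × 403 = 2418
  Σ(formed) = 2751 kJ
ΔH = Σ(broken) − Σ(formed) = 2483 − 2751 = −268 kJ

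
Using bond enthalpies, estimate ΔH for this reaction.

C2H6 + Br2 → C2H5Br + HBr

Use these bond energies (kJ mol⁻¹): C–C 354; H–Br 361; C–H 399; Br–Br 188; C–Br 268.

ΔH ≈ −42 kJ

Bonds broken (reactants):
  Br–Br: 1 × 188 = 188
  C–C: 1 × 354 = 354
  C–H: 6 × 399 = 2394
  Σ(broken) = 2936 kJ
Bonds formed (products):
  C–Br: 1 × 268 = 268
  C–C: 1 × 354 = 354
  C–H: 5 × 399 = 1995
  H–Br: 1 × 361 = 361
  Σ(formed) = 2978 kJ
ΔH = Σ(broken) − Σ(formed) = 2936 − 2978 = −42 kJ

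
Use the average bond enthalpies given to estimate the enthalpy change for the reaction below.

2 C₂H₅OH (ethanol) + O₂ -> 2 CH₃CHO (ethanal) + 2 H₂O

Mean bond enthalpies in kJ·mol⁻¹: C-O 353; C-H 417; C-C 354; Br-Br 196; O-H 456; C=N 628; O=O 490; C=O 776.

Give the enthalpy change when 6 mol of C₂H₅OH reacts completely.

ΔH = −1302 kJ

Bonds broken (reactants):
  C-C: 2 × 354 = 708
  C-H: 10 × 417 = 4170
  C-O: 2 × 353 = 706
  O-H: 2 × 456 = 912
  O=O: 1 × 490 = 490
  Σ(broken) = 6986 kJ
Bonds formed (products):
  C-C: 2 × 354 = 708
  C-H: 8 × 417 = 3336
  C=O: 2 × 776 = 1552
  O-H: 4 × 456 = 1824
  Σ(formed) = 7420 kJ
ΔH = Σ(broken) − Σ(formed) = 6986 − 7420 = −434 kJ
For 3× the reaction as written: 3 × (−434) = −1302 kJ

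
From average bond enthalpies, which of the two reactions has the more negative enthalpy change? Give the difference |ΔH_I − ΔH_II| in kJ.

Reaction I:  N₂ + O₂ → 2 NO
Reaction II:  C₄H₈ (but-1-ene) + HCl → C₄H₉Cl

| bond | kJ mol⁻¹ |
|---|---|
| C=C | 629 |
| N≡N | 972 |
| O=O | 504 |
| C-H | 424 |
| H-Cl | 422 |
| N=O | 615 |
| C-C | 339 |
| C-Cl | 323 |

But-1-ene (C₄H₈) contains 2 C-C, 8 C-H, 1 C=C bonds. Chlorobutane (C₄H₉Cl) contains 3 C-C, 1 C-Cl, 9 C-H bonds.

Reaction I:
  Bonds broken (reactants):
    N≡N: 1 × 972 = 972
    O=O: 1 × 504 = 504
    Σ(broken) = 1476 kJ
  Bonds formed (products):
    N=O: 2 × 615 = 1230
    Σ(formed) = 1230 kJ
  ΔH_I = 1476 − 1230 = +246 kJ
Reaction II:
  Bonds broken (reactants):
    C-C: 2 × 339 = 678
    C-H: 8 × 424 = 3392
    C=C: 1 × 629 = 629
    H-Cl: 1 × 422 = 422
    Σ(broken) = 5121 kJ
  Bonds formed (products):
    C-C: 3 × 339 = 1017
    C-Cl: 1 × 323 = 323
    C-H: 9 × 424 = 3816
    Σ(formed) = 5156 kJ
  ΔH_II = 5121 − 5156 = −35 kJ
ΔH_I − ΔH_II = +281 kJ, so reaction II has the more negative ΔH; |ΔH_I − ΔH_II| = 281 kJ.

Reaction II, by 281 kJ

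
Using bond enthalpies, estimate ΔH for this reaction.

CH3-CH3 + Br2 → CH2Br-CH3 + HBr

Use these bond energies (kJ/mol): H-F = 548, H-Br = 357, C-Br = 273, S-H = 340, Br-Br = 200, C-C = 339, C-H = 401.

ΔH ≈ −29 kJ

Bonds broken (reactants):
  Br-Br: 1 × 200 = 200
  C-C: 1 × 339 = 339
  C-H: 6 × 401 = 2406
  Σ(broken) = 2945 kJ
Bonds formed (products):
  C-Br: 1 × 273 = 273
  C-C: 1 × 339 = 339
  C-H: 5 × 401 = 2005
  H-Br: 1 × 357 = 357
  Σ(formed) = 2974 kJ
ΔH = Σ(broken) − Σ(formed) = 2945 − 2974 = −29 kJ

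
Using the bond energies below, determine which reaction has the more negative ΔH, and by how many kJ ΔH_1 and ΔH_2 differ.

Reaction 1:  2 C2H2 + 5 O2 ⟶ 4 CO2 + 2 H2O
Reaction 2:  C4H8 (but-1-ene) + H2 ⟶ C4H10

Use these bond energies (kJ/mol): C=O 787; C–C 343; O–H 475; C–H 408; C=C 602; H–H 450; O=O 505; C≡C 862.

Reaction 1:
  Bonds broken (reactants):
    C≡C: 2 × 862 = 1724
    C–H: 4 × 408 = 1632
    O=O: 5 × 505 = 2525
    Σ(broken) = 5881 kJ
  Bonds formed (products):
    C=O: 8 × 787 = 6296
    O–H: 4 × 475 = 1900
    Σ(formed) = 8196 kJ
  ΔH_1 = 5881 − 8196 = −2315 kJ
Reaction 2:
  Bonds broken (reactants):
    C–C: 2 × 343 = 686
    C–H: 8 × 408 = 3264
    C=C: 1 × 602 = 602
    H–H: 1 × 450 = 450
    Σ(broken) = 5002 kJ
  Bonds formed (products):
    C–C: 3 × 343 = 1029
    C–H: 10 × 408 = 4080
    Σ(formed) = 5109 kJ
  ΔH_2 = 5002 − 5109 = −107 kJ
ΔH_1 − ΔH_2 = −2208 kJ, so reaction 1 has the more negative ΔH; |ΔH_1 − ΔH_2| = 2208 kJ.

Reaction 1, by 2208 kJ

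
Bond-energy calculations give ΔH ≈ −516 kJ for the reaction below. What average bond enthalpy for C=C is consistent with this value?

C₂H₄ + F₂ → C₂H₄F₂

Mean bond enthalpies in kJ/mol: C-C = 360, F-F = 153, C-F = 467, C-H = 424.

Let D be the C=C bond energy.
Σ(broken) = 4×424 + 1×D + 1×153 = 1849 + D
Σ(formed) = 1×360 + 2×467 + 4×424 = 2990
ΔH = Σ(broken) − Σ(formed) = (1849 + D) − (2990) = −1141 + D
Setting this equal to −516 kJ gives D = 625 kJ/mol.

D(C=C) ≈ 625 kJ/mol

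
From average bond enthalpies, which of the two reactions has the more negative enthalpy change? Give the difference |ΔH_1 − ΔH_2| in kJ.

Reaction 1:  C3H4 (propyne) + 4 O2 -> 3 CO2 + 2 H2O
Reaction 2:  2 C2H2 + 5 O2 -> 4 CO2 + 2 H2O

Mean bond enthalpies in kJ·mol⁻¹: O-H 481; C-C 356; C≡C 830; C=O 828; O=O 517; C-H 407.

Reaction 2, by 665 kJ

Reaction 1:
  Bonds broken (reactants):
    C≡C: 1 × 830 = 830
    C-C: 1 × 356 = 356
    C-H: 4 × 407 = 1628
    O=O: 4 × 517 = 2068
    Σ(broken) = 4882 kJ
  Bonds formed (products):
    C=O: 6 × 828 = 4968
    O-H: 4 × 481 = 1924
    Σ(formed) = 6892 kJ
  ΔH_1 = 4882 − 6892 = −2010 kJ
Reaction 2:
  Bonds broken (reactants):
    C≡C: 2 × 830 = 1660
    C-H: 4 × 407 = 1628
    O=O: 5 × 517 = 2585
    Σ(broken) = 5873 kJ
  Bonds formed (products):
    C=O: 8 × 828 = 6624
    O-H: 4 × 481 = 1924
    Σ(formed) = 8548 kJ
  ΔH_2 = 5873 − 8548 = −2675 kJ
ΔH_1 − ΔH_2 = +665 kJ, so reaction 2 has the more negative ΔH; |ΔH_1 − ΔH_2| = 665 kJ.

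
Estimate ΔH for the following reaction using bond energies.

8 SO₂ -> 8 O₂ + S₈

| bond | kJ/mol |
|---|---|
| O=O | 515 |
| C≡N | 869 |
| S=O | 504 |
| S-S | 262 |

ΔH ≈ +1848 kJ

Bonds broken (reactants):
  S=O: 16 × 504 = 8064
  Σ(broken) = 8064 kJ
Bonds formed (products):
  O=O: 8 × 515 = 4120
  S-S: 8 × 262 = 2096
  Σ(formed) = 6216 kJ
ΔH = Σ(broken) − Σ(formed) = 8064 − 6216 = +1848 kJ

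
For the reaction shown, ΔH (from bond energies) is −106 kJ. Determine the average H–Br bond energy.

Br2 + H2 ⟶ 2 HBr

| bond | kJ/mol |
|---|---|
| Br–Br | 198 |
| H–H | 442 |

Let D be the H–Br bond energy.
Σ(broken) = 1×198 + 1×442 = 640
Σ(formed) = 2×D = 2D
ΔH = Σ(broken) − Σ(formed) = (640) − (2D) = +640 − 2D
Setting this equal to −106 kJ gives 2D = 746, so D = 373 kJ/mol.

D(H–Br) ≈ 373 kJ/mol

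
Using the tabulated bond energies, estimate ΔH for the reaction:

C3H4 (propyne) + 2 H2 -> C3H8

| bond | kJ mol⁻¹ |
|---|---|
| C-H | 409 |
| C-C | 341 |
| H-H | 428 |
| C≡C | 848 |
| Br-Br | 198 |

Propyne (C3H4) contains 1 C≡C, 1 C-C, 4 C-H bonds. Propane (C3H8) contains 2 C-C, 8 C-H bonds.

Bonds broken (reactants):
  C≡C: 1 × 848 = 848
  C-C: 1 × 341 = 341
  C-H: 4 × 409 = 1636
  H-H: 2 × 428 = 856
  Σ(broken) = 3681 kJ
Bonds formed (products):
  C-C: 2 × 341 = 682
  C-H: 8 × 409 = 3272
  Σ(formed) = 3954 kJ
ΔH = Σ(broken) − Σ(formed) = 3681 − 3954 = −273 kJ

ΔH ≈ −273 kJ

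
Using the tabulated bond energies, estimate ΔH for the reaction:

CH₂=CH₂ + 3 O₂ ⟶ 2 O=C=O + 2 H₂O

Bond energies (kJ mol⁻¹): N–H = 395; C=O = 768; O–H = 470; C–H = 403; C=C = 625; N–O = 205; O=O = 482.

ΔH ≈ −1269 kJ

Bonds broken (reactants):
  C–H: 4 × 403 = 1612
  C=C: 1 × 625 = 625
  O=O: 3 × 482 = 1446
  Σ(broken) = 3683 kJ
Bonds formed (products):
  C=O: 4 × 768 = 3072
  O–H: 4 × 470 = 1880
  Σ(formed) = 4952 kJ
ΔH = Σ(broken) − Σ(formed) = 3683 − 4952 = −1269 kJ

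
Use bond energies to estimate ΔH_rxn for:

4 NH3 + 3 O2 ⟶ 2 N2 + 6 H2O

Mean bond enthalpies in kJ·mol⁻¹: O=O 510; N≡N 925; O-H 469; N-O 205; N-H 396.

ΔH ≈ −1196 kJ

Bonds broken (reactants):
  N-H: 12 × 396 = 4752
  O=O: 3 × 510 = 1530
  Σ(broken) = 6282 kJ
Bonds formed (products):
  N≡N: 2 × 925 = 1850
  O-H: 12 × 469 = 5628
  Σ(formed) = 7478 kJ
ΔH = Σ(broken) − Σ(formed) = 6282 − 7478 = −1196 kJ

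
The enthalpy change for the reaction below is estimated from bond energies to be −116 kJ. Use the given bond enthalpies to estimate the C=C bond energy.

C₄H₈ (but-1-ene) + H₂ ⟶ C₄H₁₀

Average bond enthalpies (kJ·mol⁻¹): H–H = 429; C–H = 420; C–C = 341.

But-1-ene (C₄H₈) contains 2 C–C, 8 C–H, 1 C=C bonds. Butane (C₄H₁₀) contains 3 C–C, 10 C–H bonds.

Let D be the C=C bond energy.
Σ(broken) = 2×341 + 8×420 + 1×D + 1×429 = 4471 + D
Σ(formed) = 3×341 + 10×420 = 5223
ΔH = Σ(broken) − Σ(formed) = (4471 + D) − (5223) = −752 + D
Setting this equal to −116 kJ gives D = 636 kJ/mol.

D(C=C) ≈ 636 kJ/mol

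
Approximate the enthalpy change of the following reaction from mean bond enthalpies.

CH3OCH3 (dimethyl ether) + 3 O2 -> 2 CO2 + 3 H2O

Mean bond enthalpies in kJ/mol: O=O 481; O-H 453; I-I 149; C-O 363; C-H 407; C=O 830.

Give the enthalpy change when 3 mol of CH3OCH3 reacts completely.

ΔH = −4281 kJ

Bonds broken (reactants):
  C-H: 6 × 407 = 2442
  C-O: 2 × 363 = 726
  O=O: 3 × 481 = 1443
  Σ(broken) = 4611 kJ
Bonds formed (products):
  C=O: 4 × 830 = 3320
  O-H: 6 × 453 = 2718
  Σ(formed) = 6038 kJ
ΔH = Σ(broken) − Σ(formed) = 4611 − 6038 = −1427 kJ
For 3× the reaction as written: 3 × (−1427) = −4281 kJ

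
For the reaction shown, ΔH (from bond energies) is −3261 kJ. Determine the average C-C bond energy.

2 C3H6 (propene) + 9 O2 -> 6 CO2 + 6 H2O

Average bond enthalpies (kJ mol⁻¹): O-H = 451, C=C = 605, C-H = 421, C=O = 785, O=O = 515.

Let D be the C-C bond energy.
Σ(broken) = 2×D + 12×421 + 2×605 + 9×515 = 10897 + 2D
Σ(formed) = 12×785 + 12×451 = 14832
ΔH = Σ(broken) − Σ(formed) = (10897 + 2D) − (14832) = −3935 + 2D
Setting this equal to −3261 kJ gives 2D = 674, so D = 337 kJ/mol.

D(C-C) ≈ 337 kJ/mol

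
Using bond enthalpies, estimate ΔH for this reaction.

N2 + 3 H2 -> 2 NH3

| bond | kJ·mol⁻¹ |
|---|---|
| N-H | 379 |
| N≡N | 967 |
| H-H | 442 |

Bonds broken (reactants):
  H-H: 3 × 442 = 1326
  N≡N: 1 × 967 = 967
  Σ(broken) = 2293 kJ
Bonds formed (products):
  N-H: 6 × 379 = 2274
  Σ(formed) = 2274 kJ
ΔH = Σ(broken) − Σ(formed) = 2293 − 2274 = +19 kJ

ΔH ≈ +19 kJ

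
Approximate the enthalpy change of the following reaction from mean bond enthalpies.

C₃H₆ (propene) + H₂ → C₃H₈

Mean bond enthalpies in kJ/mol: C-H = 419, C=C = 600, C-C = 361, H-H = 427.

Bonds broken (reactants):
  C-C: 1 × 361 = 361
  C-H: 6 × 419 = 2514
  C=C: 1 × 600 = 600
  H-H: 1 × 427 = 427
  Σ(broken) = 3902 kJ
Bonds formed (products):
  C-C: 2 × 361 = 722
  C-H: 8 × 419 = 3352
  Σ(formed) = 4074 kJ
ΔH = Σ(broken) − Σ(formed) = 3902 − 4074 = −172 kJ

ΔH ≈ −172 kJ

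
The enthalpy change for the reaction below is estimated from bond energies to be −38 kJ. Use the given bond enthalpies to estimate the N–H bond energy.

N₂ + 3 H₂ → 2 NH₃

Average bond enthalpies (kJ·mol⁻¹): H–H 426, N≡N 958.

D(N–H) ≈ 379 kJ/mol

Let D be the N–H bond energy.
Σ(broken) = 3×426 + 1×958 = 2236
Σ(formed) = 6×D = 6D
ΔH = Σ(broken) − Σ(formed) = (2236) − (6D) = +2236 − 6D
Setting this equal to −38 kJ gives 6D = 2274, so D = 379 kJ/mol.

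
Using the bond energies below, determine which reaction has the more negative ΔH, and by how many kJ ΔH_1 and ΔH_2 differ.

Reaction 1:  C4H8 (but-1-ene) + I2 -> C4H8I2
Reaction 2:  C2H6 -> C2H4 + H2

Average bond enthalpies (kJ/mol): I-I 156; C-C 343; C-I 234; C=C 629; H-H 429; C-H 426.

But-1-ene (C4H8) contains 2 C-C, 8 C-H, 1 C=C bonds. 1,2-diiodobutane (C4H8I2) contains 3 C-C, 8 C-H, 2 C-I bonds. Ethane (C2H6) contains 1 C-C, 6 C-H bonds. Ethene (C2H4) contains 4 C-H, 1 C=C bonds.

Reaction 1:
  Bonds broken (reactants):
    C-C: 2 × 343 = 686
    C-H: 8 × 426 = 3408
    C=C: 1 × 629 = 629
    I-I: 1 × 156 = 156
    Σ(broken) = 4879 kJ
  Bonds formed (products):
    C-C: 3 × 343 = 1029
    C-H: 8 × 426 = 3408
    C-I: 2 × 234 = 468
    Σ(formed) = 4905 kJ
  ΔH_1 = 4879 − 4905 = −26 kJ
Reaction 2:
  Bonds broken (reactants):
    C-C: 1 × 343 = 343
    C-H: 6 × 426 = 2556
    Σ(broken) = 2899 kJ
  Bonds formed (products):
    C-H: 4 × 426 = 1704
    C=C: 1 × 629 = 629
    H-H: 1 × 429 = 429
    Σ(formed) = 2762 kJ
  ΔH_2 = 2899 − 2762 = +137 kJ
ΔH_1 − ΔH_2 = −163 kJ, so reaction 1 has the more negative ΔH; |ΔH_1 − ΔH_2| = 163 kJ.

Reaction 1, by 163 kJ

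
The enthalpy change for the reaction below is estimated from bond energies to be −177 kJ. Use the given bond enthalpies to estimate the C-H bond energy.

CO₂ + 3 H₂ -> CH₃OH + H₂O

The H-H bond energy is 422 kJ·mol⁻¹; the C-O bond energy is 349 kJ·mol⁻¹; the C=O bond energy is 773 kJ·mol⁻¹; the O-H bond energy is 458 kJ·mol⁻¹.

Let D be the C-H bond energy.
Σ(broken) = 2×773 + 3×422 = 2812
Σ(formed) = 3×D + 1×349 + 3×458 = 1723 + 3D
ΔH = Σ(broken) − Σ(formed) = (2812) − (1723 + 3D) = +1089 − 3D
Setting this equal to −177 kJ gives 3D = 1266, so D = 422 kJ/mol.

D(C-H) ≈ 422 kJ/mol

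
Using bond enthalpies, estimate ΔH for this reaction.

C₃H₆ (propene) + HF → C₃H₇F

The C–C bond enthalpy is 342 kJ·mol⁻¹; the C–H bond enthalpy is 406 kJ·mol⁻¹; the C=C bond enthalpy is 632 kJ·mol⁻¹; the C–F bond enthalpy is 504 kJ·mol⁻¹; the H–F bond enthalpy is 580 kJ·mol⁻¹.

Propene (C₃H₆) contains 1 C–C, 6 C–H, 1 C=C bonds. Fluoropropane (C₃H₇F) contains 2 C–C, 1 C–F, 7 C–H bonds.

ΔH ≈ −40 kJ

Bonds broken (reactants):
  C–C: 1 × 342 = 342
  C–H: 6 × 406 = 2436
  C=C: 1 × 632 = 632
  H–F: 1 × 580 = 580
  Σ(broken) = 3990 kJ
Bonds formed (products):
  C–C: 2 × 342 = 684
  C–F: 1 × 504 = 504
  C–H: 7 × 406 = 2842
  Σ(formed) = 4030 kJ
ΔH = Σ(broken) − Σ(formed) = 3990 − 4030 = −40 kJ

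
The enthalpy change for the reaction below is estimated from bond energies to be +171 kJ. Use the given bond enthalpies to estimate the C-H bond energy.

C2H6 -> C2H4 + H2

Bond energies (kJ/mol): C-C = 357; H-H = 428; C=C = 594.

Let D be the C-H bond energy.
Σ(broken) = 1×357 + 6×D = 357 + 6D
Σ(formed) = 4×D + 1×594 + 1×428 = 1022 + 4D
ΔH = Σ(broken) − Σ(formed) = (357 + 6D) − (1022 + 4D) = −665 + 2D
Setting this equal to +171 kJ gives 2D = 836, so D = 418 kJ/mol.

D(C-H) ≈ 418 kJ/mol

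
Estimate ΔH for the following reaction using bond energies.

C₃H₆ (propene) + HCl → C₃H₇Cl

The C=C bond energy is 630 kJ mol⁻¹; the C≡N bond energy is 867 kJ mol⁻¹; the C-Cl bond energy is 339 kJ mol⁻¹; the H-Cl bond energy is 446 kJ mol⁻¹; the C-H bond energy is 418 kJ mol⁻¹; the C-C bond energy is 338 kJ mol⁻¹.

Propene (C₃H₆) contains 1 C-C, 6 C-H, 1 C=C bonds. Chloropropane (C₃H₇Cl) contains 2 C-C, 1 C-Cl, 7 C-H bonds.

Bonds broken (reactants):
  C-C: 1 × 338 = 338
  C-H: 6 × 418 = 2508
  C=C: 1 × 630 = 630
  H-Cl: 1 × 446 = 446
  Σ(broken) = 3922 kJ
Bonds formed (products):
  C-C: 2 × 338 = 676
  C-Cl: 1 × 339 = 339
  C-H: 7 × 418 = 2926
  Σ(formed) = 3941 kJ
ΔH = Σ(broken) − Σ(formed) = 3922 − 3941 = −19 kJ

ΔH ≈ −19 kJ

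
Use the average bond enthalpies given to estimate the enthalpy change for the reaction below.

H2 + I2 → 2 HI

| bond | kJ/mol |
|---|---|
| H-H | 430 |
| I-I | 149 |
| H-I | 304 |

ΔH ≈ −29 kJ

Bonds broken (reactants):
  H-H: 1 × 430 = 430
  I-I: 1 × 149 = 149
  Σ(broken) = 579 kJ
Bonds formed (products):
  H-I: 2 × 304 = 608
  Σ(formed) = 608 kJ
ΔH = Σ(broken) − Σ(formed) = 579 − 608 = −29 kJ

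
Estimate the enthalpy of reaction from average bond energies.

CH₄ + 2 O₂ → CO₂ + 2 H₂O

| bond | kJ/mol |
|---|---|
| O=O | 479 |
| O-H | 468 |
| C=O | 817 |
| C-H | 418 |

ΔH ≈ −876 kJ

Bonds broken (reactants):
  C-H: 4 × 418 = 1672
  O=O: 2 × 479 = 958
  Σ(broken) = 2630 kJ
Bonds formed (products):
  C=O: 2 × 817 = 1634
  O-H: 4 × 468 = 1872
  Σ(formed) = 3506 kJ
ΔH = Σ(broken) − Σ(formed) = 2630 − 3506 = −876 kJ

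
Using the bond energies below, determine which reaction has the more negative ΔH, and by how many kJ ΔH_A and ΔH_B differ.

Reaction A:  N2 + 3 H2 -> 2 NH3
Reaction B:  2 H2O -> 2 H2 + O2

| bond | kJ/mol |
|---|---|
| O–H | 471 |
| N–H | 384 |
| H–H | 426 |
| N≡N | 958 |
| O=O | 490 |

Reaction A:
  Bonds broken (reactants):
    H–H: 3 × 426 = 1278
    N≡N: 1 × 958 = 958
    Σ(broken) = 2236 kJ
  Bonds formed (products):
    N–H: 6 × 384 = 2304
    Σ(formed) = 2304 kJ
  ΔH_A = 2236 − 2304 = −68 kJ
Reaction B:
  Bonds broken (reactants):
    O–H: 4 × 471 = 1884
    Σ(broken) = 1884 kJ
  Bonds formed (products):
    H–H: 2 × 426 = 852
    O=O: 1 × 490 = 490
    Σ(formed) = 1342 kJ
  ΔH_B = 1884 − 1342 = +542 kJ
ΔH_A − ΔH_B = −610 kJ, so reaction A has the more negative ΔH; |ΔH_A − ΔH_B| = 610 kJ.

Reaction A, by 610 kJ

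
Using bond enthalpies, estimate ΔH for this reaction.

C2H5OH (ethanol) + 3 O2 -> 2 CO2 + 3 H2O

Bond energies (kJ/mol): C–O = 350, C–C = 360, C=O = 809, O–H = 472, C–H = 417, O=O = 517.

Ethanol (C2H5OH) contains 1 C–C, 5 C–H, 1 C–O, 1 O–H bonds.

ΔH ≈ −1250 kJ

Bonds broken (reactants):
  C–C: 1 × 360 = 360
  C–H: 5 × 417 = 2085
  C–O: 1 × 350 = 350
  O–H: 1 × 472 = 472
  O=O: 3 × 517 = 1551
  Σ(broken) = 4818 kJ
Bonds formed (products):
  C=O: 4 × 809 = 3236
  O–H: 6 × 472 = 2832
  Σ(formed) = 6068 kJ
ΔH = Σ(broken) − Σ(formed) = 4818 − 6068 = −1250 kJ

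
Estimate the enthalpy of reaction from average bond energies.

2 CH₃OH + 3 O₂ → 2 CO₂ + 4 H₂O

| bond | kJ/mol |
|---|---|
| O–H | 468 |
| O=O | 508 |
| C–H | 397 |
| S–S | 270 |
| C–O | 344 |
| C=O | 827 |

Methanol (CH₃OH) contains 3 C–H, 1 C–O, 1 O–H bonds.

Bonds broken (reactants):
  C–H: 6 × 397 = 2382
  C–O: 2 × 344 = 688
  O–H: 2 × 468 = 936
  O=O: 3 × 508 = 1524
  Σ(broken) = 5530 kJ
Bonds formed (products):
  C=O: 4 × 827 = 3308
  O–H: 8 × 468 = 3744
  Σ(formed) = 7052 kJ
ΔH = Σ(broken) − Σ(formed) = 5530 − 7052 = −1522 kJ

ΔH ≈ −1522 kJ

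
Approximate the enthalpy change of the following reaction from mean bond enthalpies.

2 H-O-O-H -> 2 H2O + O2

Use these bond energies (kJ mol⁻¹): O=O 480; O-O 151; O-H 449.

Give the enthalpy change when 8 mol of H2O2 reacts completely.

ΔH = −712 kJ

Bonds broken (reactants):
  O-H: 4 × 449 = 1796
  O-O: 2 × 151 = 302
  Σ(broken) = 2098 kJ
Bonds formed (products):
  O-H: 4 × 449 = 1796
  O=O: 1 × 480 = 480
  Σ(formed) = 2276 kJ
ΔH = Σ(broken) − Σ(formed) = 2098 − 2276 = −178 kJ
For 4× the reaction as written: 4 × (−178) = −712 kJ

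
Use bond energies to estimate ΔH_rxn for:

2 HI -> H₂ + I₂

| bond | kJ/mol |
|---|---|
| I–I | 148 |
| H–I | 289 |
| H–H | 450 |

Bonds broken (reactants):
  H–I: 2 × 289 = 578
  Σ(broken) = 578 kJ
Bonds formed (products):
  H–H: 1 × 450 = 450
  I–I: 1 × 148 = 148
  Σ(formed) = 598 kJ
ΔH = Σ(broken) − Σ(formed) = 578 − 598 = −20 kJ

ΔH ≈ −20 kJ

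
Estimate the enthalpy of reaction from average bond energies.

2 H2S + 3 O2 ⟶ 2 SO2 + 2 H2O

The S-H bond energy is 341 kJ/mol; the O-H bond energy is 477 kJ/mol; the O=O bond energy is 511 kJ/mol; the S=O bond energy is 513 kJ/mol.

Bonds broken (reactants):
  O=O: 3 × 511 = 1533
  S-H: 4 × 341 = 1364
  Σ(broken) = 2897 kJ
Bonds formed (products):
  O-H: 4 × 477 = 1908
  S=O: 4 × 513 = 2052
  Σ(formed) = 3960 kJ
ΔH = Σ(broken) − Σ(formed) = 2897 − 3960 = −1063 kJ

ΔH ≈ −1063 kJ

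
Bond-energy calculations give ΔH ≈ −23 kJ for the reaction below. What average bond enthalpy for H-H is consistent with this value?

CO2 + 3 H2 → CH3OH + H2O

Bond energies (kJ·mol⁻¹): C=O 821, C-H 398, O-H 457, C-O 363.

D(H-H) ≈ 421 kJ/mol

Let D be the H-H bond energy.
Σ(broken) = 2×821 + 3×D = 1642 + 3D
Σ(formed) = 3×398 + 1×363 + 3×457 = 2928
ΔH = Σ(broken) − Σ(formed) = (1642 + 3D) − (2928) = −1286 + 3D
Setting this equal to −23 kJ gives 3D = 1263, so D = 421 kJ/mol.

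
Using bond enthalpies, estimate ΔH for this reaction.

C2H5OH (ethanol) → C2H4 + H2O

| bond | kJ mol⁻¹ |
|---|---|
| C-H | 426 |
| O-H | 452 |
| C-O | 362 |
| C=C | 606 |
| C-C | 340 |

ΔH ≈ +70 kJ

Bonds broken (reactants):
  C-C: 1 × 340 = 340
  C-H: 5 × 426 = 2130
  C-O: 1 × 362 = 362
  O-H: 1 × 452 = 452
  Σ(broken) = 3284 kJ
Bonds formed (products):
  C-H: 4 × 426 = 1704
  C=C: 1 × 606 = 606
  O-H: 2 × 452 = 904
  Σ(formed) = 3214 kJ
ΔH = Σ(broken) − Σ(formed) = 3284 − 3214 = +70 kJ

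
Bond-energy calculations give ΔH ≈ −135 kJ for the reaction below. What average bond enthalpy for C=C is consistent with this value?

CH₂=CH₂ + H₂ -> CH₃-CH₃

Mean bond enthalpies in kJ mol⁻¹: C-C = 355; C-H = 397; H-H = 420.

D(C=C) ≈ 594 kJ/mol

Let D be the C=C bond energy.
Σ(broken) = 4×397 + 1×D + 1×420 = 2008 + D
Σ(formed) = 1×355 + 6×397 = 2737
ΔH = Σ(broken) − Σ(formed) = (2008 + D) − (2737) = −729 + D
Setting this equal to −135 kJ gives D = 594 kJ/mol.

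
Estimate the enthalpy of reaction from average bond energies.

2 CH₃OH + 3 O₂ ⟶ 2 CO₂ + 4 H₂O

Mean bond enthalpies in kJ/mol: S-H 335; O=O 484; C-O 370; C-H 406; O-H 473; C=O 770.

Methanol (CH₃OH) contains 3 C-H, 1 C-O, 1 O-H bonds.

Bonds broken (reactants):
  C-H: 6 × 406 = 2436
  C-O: 2 × 370 = 740
  O-H: 2 × 473 = 946
  O=O: 3 × 484 = 1452
  Σ(broken) = 5574 kJ
Bonds formed (products):
  C=O: 4 × 770 = 3080
  O-H: 8 × 473 = 3784
  Σ(formed) = 6864 kJ
ΔH = Σ(broken) − Σ(formed) = 5574 − 6864 = −1290 kJ

ΔH ≈ −1290 kJ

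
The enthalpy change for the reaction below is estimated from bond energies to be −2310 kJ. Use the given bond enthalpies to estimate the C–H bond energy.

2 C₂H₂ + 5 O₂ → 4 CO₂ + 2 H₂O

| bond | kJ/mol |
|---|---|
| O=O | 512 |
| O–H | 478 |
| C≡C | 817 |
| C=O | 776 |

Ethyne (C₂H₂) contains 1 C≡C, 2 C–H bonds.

D(C–H) ≈ 404 kJ/mol

Let D be the C–H bond energy.
Σ(broken) = 2×817 + 4×D + 5×512 = 4194 + 4D
Σ(formed) = 8×776 + 4×478 = 8120
ΔH = Σ(broken) − Σ(formed) = (4194 + 4D) − (8120) = −3926 + 4D
Setting this equal to −2310 kJ gives 4D = 1616, so D = 404 kJ/mol.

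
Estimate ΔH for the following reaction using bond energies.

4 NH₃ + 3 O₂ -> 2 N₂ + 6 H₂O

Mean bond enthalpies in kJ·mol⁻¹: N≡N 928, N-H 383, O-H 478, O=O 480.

Bonds broken (reactants):
  N-H: 12 × 383 = 4596
  O=O: 3 × 480 = 1440
  Σ(broken) = 6036 kJ
Bonds formed (products):
  N≡N: 2 × 928 = 1856
  O-H: 12 × 478 = 5736
  Σ(formed) = 7592 kJ
ΔH = Σ(broken) − Σ(formed) = 6036 − 7592 = −1556 kJ

ΔH ≈ −1556 kJ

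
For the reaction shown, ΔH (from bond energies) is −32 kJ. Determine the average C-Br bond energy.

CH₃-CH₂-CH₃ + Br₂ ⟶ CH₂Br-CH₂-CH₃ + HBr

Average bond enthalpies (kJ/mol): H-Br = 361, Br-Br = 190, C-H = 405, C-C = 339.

D(C-Br) ≈ 266 kJ/mol

Let D be the C-Br bond energy.
Σ(broken) = 1×190 + 2×339 + 8×405 = 4108
Σ(formed) = 1×D + 2×339 + 7×405 + 1×361 = 3874 + D
ΔH = Σ(broken) − Σ(formed) = (4108) − (3874 + D) = +234 − D
Setting this equal to −32 kJ gives D = 266 kJ/mol.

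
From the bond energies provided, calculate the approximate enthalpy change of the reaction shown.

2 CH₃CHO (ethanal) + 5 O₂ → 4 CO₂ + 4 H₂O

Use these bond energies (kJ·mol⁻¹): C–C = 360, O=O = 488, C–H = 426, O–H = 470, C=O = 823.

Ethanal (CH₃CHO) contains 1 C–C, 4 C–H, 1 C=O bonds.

Bonds broken (reactants):
  C–C: 2 × 360 = 720
  C–H: 8 × 426 = 3408
  C=O: 2 × 823 = 1646
  O=O: 5 × 488 = 2440
  Σ(broken) = 8214 kJ
Bonds formed (products):
  C=O: 8 × 823 = 6584
  O–H: 8 × 470 = 3760
  Σ(formed) = 10344 kJ
ΔH = Σ(broken) − Σ(formed) = 8214 − 10344 = −2130 kJ

ΔH ≈ −2130 kJ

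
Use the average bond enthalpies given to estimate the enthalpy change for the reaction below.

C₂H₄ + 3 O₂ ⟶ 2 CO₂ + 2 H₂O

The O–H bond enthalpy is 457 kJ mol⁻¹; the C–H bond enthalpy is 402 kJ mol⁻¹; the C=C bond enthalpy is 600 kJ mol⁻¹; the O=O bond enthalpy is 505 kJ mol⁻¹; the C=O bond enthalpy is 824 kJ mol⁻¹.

ΔH ≈ −1401 kJ

Bonds broken (reactants):
  C–H: 4 × 402 = 1608
  C=C: 1 × 600 = 600
  O=O: 3 × 505 = 1515
  Σ(broken) = 3723 kJ
Bonds formed (products):
  C=O: 4 × 824 = 3296
  O–H: 4 × 457 = 1828
  Σ(formed) = 5124 kJ
ΔH = Σ(broken) − Σ(formed) = 3723 − 5124 = −1401 kJ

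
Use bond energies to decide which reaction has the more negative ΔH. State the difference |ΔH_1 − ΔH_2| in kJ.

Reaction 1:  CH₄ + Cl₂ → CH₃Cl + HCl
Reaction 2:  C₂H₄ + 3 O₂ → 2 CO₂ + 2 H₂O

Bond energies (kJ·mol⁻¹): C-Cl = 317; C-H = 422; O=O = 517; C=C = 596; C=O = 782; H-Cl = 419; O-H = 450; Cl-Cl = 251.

Reaction 1:
  Bonds broken (reactants):
    C-H: 4 × 422 = 1688
    Cl-Cl: 1 × 251 = 251
    Σ(broken) = 1939 kJ
  Bonds formed (products):
    C-Cl: 1 × 317 = 317
    C-H: 3 × 422 = 1266
    H-Cl: 1 × 419 = 419
    Σ(formed) = 2002 kJ
  ΔH_1 = 1939 − 2002 = −63 kJ
Reaction 2:
  Bonds broken (reactants):
    C-H: 4 × 422 = 1688
    C=C: 1 × 596 = 596
    O=O: 3 × 517 = 1551
    Σ(broken) = 3835 kJ
  Bonds formed (products):
    C=O: 4 × 782 = 3128
    O-H: 4 × 450 = 1800
    Σ(formed) = 4928 kJ
  ΔH_2 = 3835 − 4928 = −1093 kJ
ΔH_1 − ΔH_2 = +1030 kJ, so reaction 2 has the more negative ΔH; |ΔH_1 − ΔH_2| = 1030 kJ.

Reaction 2, by 1030 kJ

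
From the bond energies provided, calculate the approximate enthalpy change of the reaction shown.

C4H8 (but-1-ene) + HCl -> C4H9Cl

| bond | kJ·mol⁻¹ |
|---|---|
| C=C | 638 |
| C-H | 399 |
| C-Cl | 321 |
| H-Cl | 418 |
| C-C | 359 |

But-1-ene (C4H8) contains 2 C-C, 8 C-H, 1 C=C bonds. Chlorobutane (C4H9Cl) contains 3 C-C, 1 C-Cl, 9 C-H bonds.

ΔH ≈ −23 kJ

Bonds broken (reactants):
  C-C: 2 × 359 = 718
  C-H: 8 × 399 = 3192
  C=C: 1 × 638 = 638
  H-Cl: 1 × 418 = 418
  Σ(broken) = 4966 kJ
Bonds formed (products):
  C-C: 3 × 359 = 1077
  C-Cl: 1 × 321 = 321
  C-H: 9 × 399 = 3591
  Σ(formed) = 4989 kJ
ΔH = Σ(broken) − Σ(formed) = 4966 − 4989 = −23 kJ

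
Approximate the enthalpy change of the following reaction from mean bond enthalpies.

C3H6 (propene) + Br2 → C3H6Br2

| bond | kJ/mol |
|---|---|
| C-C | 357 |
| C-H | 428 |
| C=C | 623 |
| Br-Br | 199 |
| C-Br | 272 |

ΔH ≈ −79 kJ

Bonds broken (reactants):
  Br-Br: 1 × 199 = 199
  C-C: 1 × 357 = 357
  C-H: 6 × 428 = 2568
  C=C: 1 × 623 = 623
  Σ(broken) = 3747 kJ
Bonds formed (products):
  C-Br: 2 × 272 = 544
  C-C: 2 × 357 = 714
  C-H: 6 × 428 = 2568
  Σ(formed) = 3826 kJ
ΔH = Σ(broken) − Σ(formed) = 3747 − 3826 = −79 kJ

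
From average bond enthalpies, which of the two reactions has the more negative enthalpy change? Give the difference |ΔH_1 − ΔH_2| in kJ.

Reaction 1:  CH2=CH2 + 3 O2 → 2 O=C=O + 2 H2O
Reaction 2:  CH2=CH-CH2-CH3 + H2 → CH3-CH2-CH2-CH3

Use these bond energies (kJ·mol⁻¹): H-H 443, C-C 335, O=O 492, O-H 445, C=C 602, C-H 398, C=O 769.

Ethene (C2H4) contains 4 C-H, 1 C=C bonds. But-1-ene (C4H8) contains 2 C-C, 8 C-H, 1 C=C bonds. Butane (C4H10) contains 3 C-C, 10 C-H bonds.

Reaction 1:
  Bonds broken (reactants):
    C-H: 4 × 398 = 1592
    C=C: 1 × 602 = 602
    O=O: 3 × 492 = 1476
    Σ(broken) = 3670 kJ
  Bonds formed (products):
    C=O: 4 × 769 = 3076
    O-H: 4 × 445 = 1780
    Σ(formed) = 4856 kJ
  ΔH_1 = 3670 − 4856 = −1186 kJ
Reaction 2:
  Bonds broken (reactants):
    C-C: 2 × 335 = 670
    C-H: 8 × 398 = 3184
    C=C: 1 × 602 = 602
    H-H: 1 × 443 = 443
    Σ(broken) = 4899 kJ
  Bonds formed (products):
    C-C: 3 × 335 = 1005
    C-H: 10 × 398 = 3980
    Σ(formed) = 4985 kJ
  ΔH_2 = 4899 − 4985 = −86 kJ
ΔH_1 − ΔH_2 = −1100 kJ, so reaction 1 has the more negative ΔH; |ΔH_1 − ΔH_2| = 1100 kJ.

Reaction 1, by 1100 kJ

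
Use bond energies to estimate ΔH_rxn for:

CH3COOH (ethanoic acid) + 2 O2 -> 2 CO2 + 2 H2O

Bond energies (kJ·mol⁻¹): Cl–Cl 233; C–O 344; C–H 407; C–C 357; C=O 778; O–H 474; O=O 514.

ΔH ≈ −806 kJ

Bonds broken (reactants):
  C–C: 1 × 357 = 357
  C–H: 3 × 407 = 1221
  C–O: 1 × 344 = 344
  C=O: 1 × 778 = 778
  O–H: 1 × 474 = 474
  O=O: 2 × 514 = 1028
  Σ(broken) = 4202 kJ
Bonds formed (products):
  C=O: 4 × 778 = 3112
  O–H: 4 × 474 = 1896
  Σ(formed) = 5008 kJ
ΔH = Σ(broken) − Σ(formed) = 4202 − 5008 = −806 kJ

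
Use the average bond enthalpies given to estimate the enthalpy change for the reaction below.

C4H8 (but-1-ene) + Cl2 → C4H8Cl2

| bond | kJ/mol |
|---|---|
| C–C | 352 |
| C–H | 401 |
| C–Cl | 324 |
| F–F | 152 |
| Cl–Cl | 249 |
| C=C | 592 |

Bonds broken (reactants):
  C–C: 2 × 352 = 704
  C–H: 8 × 401 = 3208
  C=C: 1 × 592 = 592
  Cl–Cl: 1 × 249 = 249
  Σ(broken) = 4753 kJ
Bonds formed (products):
  C–C: 3 × 352 = 1056
  C–Cl: 2 × 324 = 648
  C–H: 8 × 401 = 3208
  Σ(formed) = 4912 kJ
ΔH = Σ(broken) − Σ(formed) = 4753 − 4912 = −159 kJ

ΔH ≈ −159 kJ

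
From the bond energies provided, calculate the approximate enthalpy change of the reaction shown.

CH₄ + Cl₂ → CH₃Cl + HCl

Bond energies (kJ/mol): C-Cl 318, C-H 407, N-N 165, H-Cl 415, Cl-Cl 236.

Bonds broken (reactants):
  C-H: 4 × 407 = 1628
  Cl-Cl: 1 × 236 = 236
  Σ(broken) = 1864 kJ
Bonds formed (products):
  C-Cl: 1 × 318 = 318
  C-H: 3 × 407 = 1221
  H-Cl: 1 × 415 = 415
  Σ(formed) = 1954 kJ
ΔH = Σ(broken) − Σ(formed) = 1864 − 1954 = −90 kJ

ΔH ≈ −90 kJ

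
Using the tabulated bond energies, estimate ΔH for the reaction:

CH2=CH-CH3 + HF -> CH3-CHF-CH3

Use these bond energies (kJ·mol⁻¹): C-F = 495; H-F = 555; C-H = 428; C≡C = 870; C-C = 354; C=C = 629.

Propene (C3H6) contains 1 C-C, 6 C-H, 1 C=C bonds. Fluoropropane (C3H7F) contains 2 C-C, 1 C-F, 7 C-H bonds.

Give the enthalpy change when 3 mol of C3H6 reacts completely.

ΔH = −279 kJ

Bonds broken (reactants):
  C-C: 1 × 354 = 354
  C-H: 6 × 428 = 2568
  C=C: 1 × 629 = 629
  H-F: 1 × 555 = 555
  Σ(broken) = 4106 kJ
Bonds formed (products):
  C-C: 2 × 354 = 708
  C-F: 1 × 495 = 495
  C-H: 7 × 428 = 2996
  Σ(formed) = 4199 kJ
ΔH = Σ(broken) − Σ(formed) = 4106 − 4199 = −93 kJ
For 3× the reaction as written: 3 × (−93) = −279 kJ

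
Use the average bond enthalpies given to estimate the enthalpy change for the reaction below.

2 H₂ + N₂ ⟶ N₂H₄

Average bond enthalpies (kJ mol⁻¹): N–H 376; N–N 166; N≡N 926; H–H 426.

Bonds broken (reactants):
  H–H: 2 × 426 = 852
  N≡N: 1 × 926 = 926
  Σ(broken) = 1778 kJ
Bonds formed (products):
  N–H: 4 × 376 = 1504
  N–N: 1 × 166 = 166
  Σ(formed) = 1670 kJ
ΔH = Σ(broken) − Σ(formed) = 1778 − 1670 = +108 kJ

ΔH ≈ +108 kJ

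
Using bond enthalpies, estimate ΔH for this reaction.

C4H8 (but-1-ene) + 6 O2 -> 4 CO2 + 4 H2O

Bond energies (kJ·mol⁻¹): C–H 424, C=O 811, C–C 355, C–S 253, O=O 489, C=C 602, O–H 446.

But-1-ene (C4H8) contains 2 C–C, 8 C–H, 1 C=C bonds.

Bonds broken (reactants):
  C–C: 2 × 355 = 710
  C–H: 8 × 424 = 3392
  C=C: 1 × 602 = 602
  O=O: 6 × 489 = 2934
  Σ(broken) = 7638 kJ
Bonds formed (products):
  C=O: 8 × 811 = 6488
  O–H: 8 × 446 = 3568
  Σ(formed) = 10056 kJ
ΔH = Σ(broken) − Σ(formed) = 7638 − 10056 = −2418 kJ

ΔH ≈ −2418 kJ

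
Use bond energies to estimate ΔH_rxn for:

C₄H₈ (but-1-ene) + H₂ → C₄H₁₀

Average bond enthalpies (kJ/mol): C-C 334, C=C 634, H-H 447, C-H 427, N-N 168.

ΔH ≈ −107 kJ

Bonds broken (reactants):
  C-C: 2 × 334 = 668
  C-H: 8 × 427 = 3416
  C=C: 1 × 634 = 634
  H-H: 1 × 447 = 447
  Σ(broken) = 5165 kJ
Bonds formed (products):
  C-C: 3 × 334 = 1002
  C-H: 10 × 427 = 4270
  Σ(formed) = 5272 kJ
ΔH = Σ(broken) − Σ(formed) = 5165 − 5272 = −107 kJ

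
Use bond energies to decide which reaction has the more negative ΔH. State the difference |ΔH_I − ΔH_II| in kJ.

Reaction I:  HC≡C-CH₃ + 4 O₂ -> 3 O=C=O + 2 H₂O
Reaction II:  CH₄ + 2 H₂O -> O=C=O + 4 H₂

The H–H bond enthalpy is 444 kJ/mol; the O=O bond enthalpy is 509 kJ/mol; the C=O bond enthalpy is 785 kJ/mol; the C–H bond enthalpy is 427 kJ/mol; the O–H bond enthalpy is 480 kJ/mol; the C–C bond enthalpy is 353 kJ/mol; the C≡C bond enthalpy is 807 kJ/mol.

Reaction I:
  Bonds broken (reactants):
    C≡C: 1 × 807 = 807
    C–C: 1 × 353 = 353
    C–H: 4 × 427 = 1708
    O=O: 4 × 509 = 2036
    Σ(broken) = 4904 kJ
  Bonds formed (products):
    C=O: 6 × 785 = 4710
    O–H: 4 × 480 = 1920
    Σ(formed) = 6630 kJ
  ΔH_I = 4904 − 6630 = −1726 kJ
Reaction II:
  Bonds broken (reactants):
    C–H: 4 × 427 = 1708
    O–H: 4 × 480 = 1920
    Σ(broken) = 3628 kJ
  Bonds formed (products):
    C=O: 2 × 785 = 1570
    H–H: 4 × 444 = 1776
    Σ(formed) = 3346 kJ
  ΔH_II = 3628 − 3346 = +282 kJ
ΔH_I − ΔH_II = −2008 kJ, so reaction I has the more negative ΔH; |ΔH_I − ΔH_II| = 2008 kJ.

Reaction I, by 2008 kJ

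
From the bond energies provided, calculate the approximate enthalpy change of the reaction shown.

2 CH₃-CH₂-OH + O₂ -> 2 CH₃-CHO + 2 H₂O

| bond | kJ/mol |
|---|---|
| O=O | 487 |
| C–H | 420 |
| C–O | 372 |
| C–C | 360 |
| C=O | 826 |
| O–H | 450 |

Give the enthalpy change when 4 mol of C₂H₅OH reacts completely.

Bonds broken (reactants):
  C–C: 2 × 360 = 720
  C–H: 10 × 420 = 4200
  C–O: 2 × 372 = 744
  O–H: 2 × 450 = 900
  O=O: 1 × 487 = 487
  Σ(broken) = 7051 kJ
Bonds formed (products):
  C–C: 2 × 360 = 720
  C–H: 8 × 420 = 3360
  C=O: 2 × 826 = 1652
  O–H: 4 × 450 = 1800
  Σ(formed) = 7532 kJ
ΔH = Σ(broken) − Σ(formed) = 7051 − 7532 = −481 kJ
For 2× the reaction as written: 2 × (−481) = −962 kJ

ΔH = −962 kJ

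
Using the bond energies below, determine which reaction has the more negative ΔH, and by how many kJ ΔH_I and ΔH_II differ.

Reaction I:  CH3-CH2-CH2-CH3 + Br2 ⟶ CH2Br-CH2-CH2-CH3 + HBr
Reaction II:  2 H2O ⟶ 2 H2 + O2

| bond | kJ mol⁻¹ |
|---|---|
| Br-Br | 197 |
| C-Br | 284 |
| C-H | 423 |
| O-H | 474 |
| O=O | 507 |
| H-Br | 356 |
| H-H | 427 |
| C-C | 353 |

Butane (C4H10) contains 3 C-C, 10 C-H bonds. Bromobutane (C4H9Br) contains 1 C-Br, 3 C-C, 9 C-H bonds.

Reaction I, by 555 kJ

Reaction I:
  Bonds broken (reactants):
    Br-Br: 1 × 197 = 197
    C-C: 3 × 353 = 1059
    C-H: 10 × 423 = 4230
    Σ(broken) = 5486 kJ
  Bonds formed (products):
    C-Br: 1 × 284 = 284
    C-C: 3 × 353 = 1059
    C-H: 9 × 423 = 3807
    H-Br: 1 × 356 = 356
    Σ(formed) = 5506 kJ
  ΔH_I = 5486 − 5506 = −20 kJ
Reaction II:
  Bonds broken (reactants):
    O-H: 4 × 474 = 1896
    Σ(broken) = 1896 kJ
  Bonds formed (products):
    H-H: 2 × 427 = 854
    O=O: 1 × 507 = 507
    Σ(formed) = 1361 kJ
  ΔH_II = 1896 − 1361 = +535 kJ
ΔH_I − ΔH_II = −555 kJ, so reaction I has the more negative ΔH; |ΔH_I − ΔH_II| = 555 kJ.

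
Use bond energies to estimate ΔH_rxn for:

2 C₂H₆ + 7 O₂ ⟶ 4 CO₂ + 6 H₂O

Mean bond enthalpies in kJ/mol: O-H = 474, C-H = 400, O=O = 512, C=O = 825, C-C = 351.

Bonds broken (reactants):
  C-C: 2 × 351 = 702
  C-H: 12 × 400 = 4800
  O=O: 7 × 512 = 3584
  Σ(broken) = 9086 kJ
Bonds formed (products):
  C=O: 8 × 825 = 6600
  O-H: 12 × 474 = 5688
  Σ(formed) = 12288 kJ
ΔH = Σ(broken) − Σ(formed) = 9086 − 12288 = −3202 kJ

ΔH ≈ −3202 kJ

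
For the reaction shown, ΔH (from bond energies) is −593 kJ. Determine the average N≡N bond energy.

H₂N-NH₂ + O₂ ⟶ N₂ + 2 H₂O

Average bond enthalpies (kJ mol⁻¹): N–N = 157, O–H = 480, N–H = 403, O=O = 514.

D(N≡N) ≈ 956 kJ/mol

Let D be the N≡N bond energy.
Σ(broken) = 4×403 + 1×157 + 1×514 = 2283
Σ(formed) = 1×D + 4×480 = 1920 + D
ΔH = Σ(broken) − Σ(formed) = (2283) − (1920 + D) = +363 − D
Setting this equal to −593 kJ gives D = 956 kJ/mol.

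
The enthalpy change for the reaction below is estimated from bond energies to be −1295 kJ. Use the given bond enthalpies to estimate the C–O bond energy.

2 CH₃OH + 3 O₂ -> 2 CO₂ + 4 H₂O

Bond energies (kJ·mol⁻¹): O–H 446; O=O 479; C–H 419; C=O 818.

Let D be the C–O bond energy.
Σ(broken) = 6×419 + 2×D + 2×446 + 3×479 = 4843 + 2D
Σ(formed) = 4×818 + 8×446 = 6840
ΔH = Σ(broken) − Σ(formed) = (4843 + 2D) − (6840) = −1997 + 2D
Setting this equal to −1295 kJ gives 2D = 702, so D = 351 kJ/mol.

D(C–O) ≈ 351 kJ/mol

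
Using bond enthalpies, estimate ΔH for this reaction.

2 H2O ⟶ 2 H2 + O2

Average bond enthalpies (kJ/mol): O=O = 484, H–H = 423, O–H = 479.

Bonds broken (reactants):
  O–H: 4 × 479 = 1916
  Σ(broken) = 1916 kJ
Bonds formed (products):
  H–H: 2 × 423 = 846
  O=O: 1 × 484 = 484
  Σ(formed) = 1330 kJ
ΔH = Σ(broken) − Σ(formed) = 1916 − 1330 = +586 kJ

ΔH ≈ +586 kJ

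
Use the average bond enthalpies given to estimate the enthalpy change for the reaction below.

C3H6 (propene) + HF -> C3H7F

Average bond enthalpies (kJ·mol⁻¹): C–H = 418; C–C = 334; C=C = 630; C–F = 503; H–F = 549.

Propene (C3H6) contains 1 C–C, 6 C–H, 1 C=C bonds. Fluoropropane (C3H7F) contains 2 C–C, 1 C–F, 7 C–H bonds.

Bonds broken (reactants):
  C–C: 1 × 334 = 334
  C–H: 6 × 418 = 2508
  C=C: 1 × 630 = 630
  H–F: 1 × 549 = 549
  Σ(broken) = 4021 kJ
Bonds formed (products):
  C–C: 2 × 334 = 668
  C–F: 1 × 503 = 503
  C–H: 7 × 418 = 2926
  Σ(formed) = 4097 kJ
ΔH = Σ(broken) − Σ(formed) = 4021 − 4097 = −76 kJ

ΔH ≈ −76 kJ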